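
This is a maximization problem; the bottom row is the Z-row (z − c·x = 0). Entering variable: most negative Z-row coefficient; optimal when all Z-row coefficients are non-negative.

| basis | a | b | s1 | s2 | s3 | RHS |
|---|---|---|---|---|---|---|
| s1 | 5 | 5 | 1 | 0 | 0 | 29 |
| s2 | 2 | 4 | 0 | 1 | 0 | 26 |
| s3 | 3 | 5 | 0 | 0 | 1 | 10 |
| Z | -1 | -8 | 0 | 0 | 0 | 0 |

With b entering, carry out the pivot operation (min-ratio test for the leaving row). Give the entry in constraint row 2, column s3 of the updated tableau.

-4/5

Ratio test on column b — row 1: 29/5 = 29/5; row 2: 26/4 = 13/2; row 3: 10/5 = 2. Minimum is 2 at row 3 (s3 leaves); pivot element 5.
Divide row 3 by 5; eliminate column b from the other rows.
Row 2 update in column s3: 0 − 4·(1/5) = -4/5.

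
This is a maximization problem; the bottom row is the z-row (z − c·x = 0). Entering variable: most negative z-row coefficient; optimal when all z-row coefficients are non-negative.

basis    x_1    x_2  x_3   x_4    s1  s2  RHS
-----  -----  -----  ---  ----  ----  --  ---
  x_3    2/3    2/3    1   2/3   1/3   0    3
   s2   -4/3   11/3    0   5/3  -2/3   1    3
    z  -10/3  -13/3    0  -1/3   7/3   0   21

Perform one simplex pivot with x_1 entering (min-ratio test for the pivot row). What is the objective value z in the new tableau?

Ratio test on column x_1 — row 1: 3/(2/3) = 9/2; row 2: entry -4/3 ≤ 0. Minimum is 9/2 at row 1 (x_3 leaves); pivot element 2/3.
Pivot on row 1; the z-row RHS becomes 21 − (-10/3)·(9/2) = 36.

36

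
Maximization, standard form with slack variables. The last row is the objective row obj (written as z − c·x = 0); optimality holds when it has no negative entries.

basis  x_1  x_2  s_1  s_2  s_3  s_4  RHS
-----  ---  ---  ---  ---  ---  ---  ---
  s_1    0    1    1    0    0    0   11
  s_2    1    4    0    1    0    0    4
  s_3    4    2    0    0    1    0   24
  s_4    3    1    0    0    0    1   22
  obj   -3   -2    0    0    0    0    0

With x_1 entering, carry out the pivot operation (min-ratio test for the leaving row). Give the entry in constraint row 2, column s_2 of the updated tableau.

1

Ratio test on column x_1 — row 1: entry 0 ≤ 0; row 2: 4/1 = 4; row 3: 24/4 = 6; row 4: 22/3 = 22/3. Minimum is 4 at row 2 (s_2 leaves); pivot element 1.
Divide row 2 by 1; eliminate column x_1 from the other rows.
In the new row 2, the s_2 entry is the old entry divided by the pivot: 1/1 = 1.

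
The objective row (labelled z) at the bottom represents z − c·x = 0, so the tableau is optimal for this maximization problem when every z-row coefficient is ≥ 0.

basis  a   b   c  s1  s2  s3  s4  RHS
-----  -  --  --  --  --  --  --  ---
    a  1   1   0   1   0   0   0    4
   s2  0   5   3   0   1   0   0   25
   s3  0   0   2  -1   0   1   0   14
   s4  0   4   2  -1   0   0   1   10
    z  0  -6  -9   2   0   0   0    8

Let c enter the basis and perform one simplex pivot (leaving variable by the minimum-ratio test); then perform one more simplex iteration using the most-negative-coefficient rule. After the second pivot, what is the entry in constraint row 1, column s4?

Ratio test on column c — row 1: entry 0 ≤ 0; row 2: 25/3 = 25/3; row 3: 14/2 = 7; row 4: 10/2 = 5. Minimum is 5 at row 4 (s4 leaves); pivot element 2.
Divide row 4 by 2; eliminate column c from the other rows.
Second iteration: most negative z-row entry is -5/2 in column s1, so s1 enters.
Ratio test on column s1 — row 1: 4/1 = 4; row 2: 10/(3/2) = 20/3; row 3: entry 0 ≤ 0; row 4: entry -1/2 ≤ 0. Minimum is 4 at row 1 (a leaves); pivot element 1.
Divide row 1 by 1; eliminate column s1 from the other rows.
After both pivots, the entry at constraint row 1, column s4 is 0.

0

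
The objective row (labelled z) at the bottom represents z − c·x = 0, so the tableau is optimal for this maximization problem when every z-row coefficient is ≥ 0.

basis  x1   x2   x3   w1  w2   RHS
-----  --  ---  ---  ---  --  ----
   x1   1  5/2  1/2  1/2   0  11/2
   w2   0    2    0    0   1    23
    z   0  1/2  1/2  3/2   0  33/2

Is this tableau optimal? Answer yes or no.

yes

Every z-row coefficient is ≥ 0, so the tableau is optimal.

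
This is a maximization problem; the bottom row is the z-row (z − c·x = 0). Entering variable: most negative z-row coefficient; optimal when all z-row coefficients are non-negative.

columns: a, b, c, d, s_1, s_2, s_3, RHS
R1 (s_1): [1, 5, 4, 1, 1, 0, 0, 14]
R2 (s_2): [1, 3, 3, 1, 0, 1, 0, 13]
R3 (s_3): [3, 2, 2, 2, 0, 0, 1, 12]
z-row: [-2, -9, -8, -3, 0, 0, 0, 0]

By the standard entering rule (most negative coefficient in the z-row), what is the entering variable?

Negative z-row entries: a: -2, b: -9, c: -8, d: -3.
The most negative is -9 in column b, so b enters.

b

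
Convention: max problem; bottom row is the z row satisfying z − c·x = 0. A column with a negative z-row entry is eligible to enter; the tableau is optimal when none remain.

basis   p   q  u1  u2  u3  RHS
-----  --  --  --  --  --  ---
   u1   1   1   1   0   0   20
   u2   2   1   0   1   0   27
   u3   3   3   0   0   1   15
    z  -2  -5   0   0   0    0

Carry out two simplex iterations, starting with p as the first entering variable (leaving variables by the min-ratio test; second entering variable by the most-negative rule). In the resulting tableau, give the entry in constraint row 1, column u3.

Ratio test on column p — row 1: 20/1 = 20; row 2: 27/2 = 27/2; row 3: 15/3 = 5. Minimum is 5 at row 3 (u3 leaves); pivot element 3.
Divide row 3 by 3; eliminate column p from the other rows.
Second iteration: most negative z-row entry is -3 in column q, so q enters.
Ratio test on column q — row 1: entry 0 ≤ 0; row 2: entry -1 ≤ 0; row 3: 5/1 = 5. Minimum is 5 at row 3 (p leaves); pivot element 1.
Divide row 3 by 1; eliminate column q from the other rows.
After both pivots, the entry at constraint row 1, column u3 is -1/3.

-1/3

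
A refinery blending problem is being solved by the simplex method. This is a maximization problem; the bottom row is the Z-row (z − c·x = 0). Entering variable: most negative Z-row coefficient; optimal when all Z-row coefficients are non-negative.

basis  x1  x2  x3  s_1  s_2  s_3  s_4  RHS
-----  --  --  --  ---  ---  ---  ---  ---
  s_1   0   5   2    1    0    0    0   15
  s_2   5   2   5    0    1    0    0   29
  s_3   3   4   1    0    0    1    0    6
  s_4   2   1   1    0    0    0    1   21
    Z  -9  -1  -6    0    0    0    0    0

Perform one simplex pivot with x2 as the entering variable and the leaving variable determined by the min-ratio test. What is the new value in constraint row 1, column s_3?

-5/4

Ratio test on column x2 — row 1: 15/5 = 3; row 2: 29/2 = 29/2; row 3: 6/4 = 3/2; row 4: 21/1 = 21. Minimum is 3/2 at row 3 (s_3 leaves); pivot element 4.
Divide row 3 by 4; eliminate column x2 from the other rows.
Row 1 update in column s_3: 0 − 5·(1/4) = -5/4.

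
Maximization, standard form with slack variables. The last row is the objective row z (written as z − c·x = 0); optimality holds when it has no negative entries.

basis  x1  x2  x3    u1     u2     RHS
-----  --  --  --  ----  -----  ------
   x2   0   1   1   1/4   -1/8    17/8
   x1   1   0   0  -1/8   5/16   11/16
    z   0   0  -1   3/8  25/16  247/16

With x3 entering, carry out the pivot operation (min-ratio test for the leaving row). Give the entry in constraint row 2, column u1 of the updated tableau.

-1/8

Ratio test on column x3 — row 1: (17/8)/1 = 17/8; row 2: entry 0 ≤ 0. Minimum is 17/8 at row 1 (x2 leaves); pivot element 1.
Divide row 1 by 1; eliminate column x3 from the other rows.
Row 2 update in column u1: -1/8 − 0·(1/4) = -1/8.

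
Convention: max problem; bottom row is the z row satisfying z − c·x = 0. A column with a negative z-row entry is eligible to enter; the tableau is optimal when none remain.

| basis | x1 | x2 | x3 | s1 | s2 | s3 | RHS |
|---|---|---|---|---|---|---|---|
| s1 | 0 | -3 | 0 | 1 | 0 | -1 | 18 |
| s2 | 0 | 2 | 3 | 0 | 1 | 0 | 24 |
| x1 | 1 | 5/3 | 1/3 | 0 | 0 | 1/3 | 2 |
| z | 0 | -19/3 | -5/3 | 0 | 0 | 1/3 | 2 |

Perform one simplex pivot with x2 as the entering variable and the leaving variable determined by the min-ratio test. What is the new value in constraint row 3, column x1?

Ratio test on column x2 — row 1: entry -3 ≤ 0; row 2: 24/2 = 12; row 3: 2/(5/3) = 6/5. Minimum is 6/5 at row 3 (x1 leaves); pivot element 5/3.
Divide row 3 by 5/3; eliminate column x2 from the other rows.
In the new row 3, the x1 entry is the old entry divided by the pivot: 1/(5/3) = 3/5.

3/5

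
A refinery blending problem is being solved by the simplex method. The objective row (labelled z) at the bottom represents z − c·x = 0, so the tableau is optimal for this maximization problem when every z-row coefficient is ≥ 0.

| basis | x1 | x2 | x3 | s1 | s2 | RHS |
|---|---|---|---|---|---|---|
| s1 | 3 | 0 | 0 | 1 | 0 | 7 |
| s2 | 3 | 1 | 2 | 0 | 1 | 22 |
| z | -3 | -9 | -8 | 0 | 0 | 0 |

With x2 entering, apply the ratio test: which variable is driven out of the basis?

s2

Column x2 entries and ratios — s1: 0 ≤ 0, skip; s2: 22/1 = 22.
Smallest ratio is 22 in the row of s2, so s2 leaves.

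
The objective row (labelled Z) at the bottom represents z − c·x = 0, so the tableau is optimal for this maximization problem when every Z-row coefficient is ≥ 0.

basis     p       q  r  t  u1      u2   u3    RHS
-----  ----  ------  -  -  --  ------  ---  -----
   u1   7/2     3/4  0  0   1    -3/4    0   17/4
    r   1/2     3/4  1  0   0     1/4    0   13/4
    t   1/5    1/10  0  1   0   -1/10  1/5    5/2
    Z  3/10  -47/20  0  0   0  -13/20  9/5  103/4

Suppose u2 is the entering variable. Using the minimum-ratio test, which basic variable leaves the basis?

Column u2 entries and ratios — u1: -3/4 ≤ 0, skip; r: (13/4)/(1/4) = 13; t: -1/10 ≤ 0, skip.
Smallest ratio is 13 in the row of r, so r leaves.

r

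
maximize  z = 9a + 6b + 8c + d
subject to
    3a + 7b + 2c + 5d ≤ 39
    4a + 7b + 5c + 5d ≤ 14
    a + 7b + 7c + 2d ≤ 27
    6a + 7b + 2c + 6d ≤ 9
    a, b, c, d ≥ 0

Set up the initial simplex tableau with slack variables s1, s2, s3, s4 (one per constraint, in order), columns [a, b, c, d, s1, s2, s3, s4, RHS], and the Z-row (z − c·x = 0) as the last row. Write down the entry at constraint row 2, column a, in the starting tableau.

Constraint 2 has coefficient 4 on a.

4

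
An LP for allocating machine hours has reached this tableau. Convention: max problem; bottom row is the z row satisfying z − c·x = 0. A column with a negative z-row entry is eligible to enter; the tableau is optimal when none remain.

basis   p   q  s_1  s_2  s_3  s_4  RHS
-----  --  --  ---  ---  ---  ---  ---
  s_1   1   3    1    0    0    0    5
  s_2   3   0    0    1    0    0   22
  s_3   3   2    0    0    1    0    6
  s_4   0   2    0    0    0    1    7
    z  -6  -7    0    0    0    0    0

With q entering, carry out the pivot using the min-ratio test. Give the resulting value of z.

Ratio test on column q — row 1: 5/3 = 5/3; row 2: entry 0 ≤ 0; row 3: 6/2 = 3; row 4: 7/2 = 7/2. Minimum is 5/3 at row 1 (s_1 leaves); pivot element 3.
Pivot on row 1; the z-row RHS becomes 0 − (-7)·(5/3) = 35/3.

35/3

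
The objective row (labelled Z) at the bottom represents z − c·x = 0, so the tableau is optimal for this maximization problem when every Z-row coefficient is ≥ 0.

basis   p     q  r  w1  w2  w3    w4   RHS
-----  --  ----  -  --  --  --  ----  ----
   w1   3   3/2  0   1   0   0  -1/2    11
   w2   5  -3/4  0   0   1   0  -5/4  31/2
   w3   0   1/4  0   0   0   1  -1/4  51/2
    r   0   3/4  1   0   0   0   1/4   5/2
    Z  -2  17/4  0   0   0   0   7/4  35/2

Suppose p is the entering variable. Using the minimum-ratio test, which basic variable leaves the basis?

w2

Column p entries and ratios — w1: 11/3 = 11/3; w2: (31/2)/5 = 31/10; w3: 0 ≤ 0, skip; r: 0 ≤ 0, skip.
Smallest ratio is 31/10 in the row of w2, so w2 leaves.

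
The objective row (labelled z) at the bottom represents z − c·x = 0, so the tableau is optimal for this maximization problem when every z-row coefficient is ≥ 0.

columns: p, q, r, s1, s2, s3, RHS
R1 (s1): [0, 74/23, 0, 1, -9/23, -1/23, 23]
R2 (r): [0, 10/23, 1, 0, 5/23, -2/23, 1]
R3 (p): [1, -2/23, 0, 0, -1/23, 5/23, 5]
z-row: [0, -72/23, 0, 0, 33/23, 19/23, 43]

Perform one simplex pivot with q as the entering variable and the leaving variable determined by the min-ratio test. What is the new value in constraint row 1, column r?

Ratio test on column q — row 1: 23/(74/23) = 529/74; row 2: 1/(10/23) = 23/10; row 3: entry -2/23 ≤ 0. Minimum is 23/10 at row 2 (r leaves); pivot element 10/23.
Divide row 2 by 10/23; eliminate column q from the other rows.
Row 1 update in column r: 0 − (74/23)·(23/10) = -37/5.

-37/5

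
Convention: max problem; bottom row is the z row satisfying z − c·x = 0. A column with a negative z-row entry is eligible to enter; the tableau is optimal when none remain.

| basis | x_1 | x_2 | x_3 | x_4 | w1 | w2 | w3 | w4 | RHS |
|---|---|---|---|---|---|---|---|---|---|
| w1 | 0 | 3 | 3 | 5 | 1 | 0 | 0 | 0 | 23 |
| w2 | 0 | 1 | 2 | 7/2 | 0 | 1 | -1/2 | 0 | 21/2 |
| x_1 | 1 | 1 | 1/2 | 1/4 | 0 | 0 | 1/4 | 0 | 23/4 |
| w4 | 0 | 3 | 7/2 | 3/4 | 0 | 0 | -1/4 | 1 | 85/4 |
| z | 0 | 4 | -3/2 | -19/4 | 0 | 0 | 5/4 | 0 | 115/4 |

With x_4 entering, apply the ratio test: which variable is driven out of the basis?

w2

Column x_4 entries and ratios — w1: 23/5 = 23/5; w2: (21/2)/(7/2) = 3; x_1: (23/4)/(1/4) = 23; w4: (85/4)/(3/4) = 85/3.
Smallest ratio is 3 in the row of w2, so w2 leaves.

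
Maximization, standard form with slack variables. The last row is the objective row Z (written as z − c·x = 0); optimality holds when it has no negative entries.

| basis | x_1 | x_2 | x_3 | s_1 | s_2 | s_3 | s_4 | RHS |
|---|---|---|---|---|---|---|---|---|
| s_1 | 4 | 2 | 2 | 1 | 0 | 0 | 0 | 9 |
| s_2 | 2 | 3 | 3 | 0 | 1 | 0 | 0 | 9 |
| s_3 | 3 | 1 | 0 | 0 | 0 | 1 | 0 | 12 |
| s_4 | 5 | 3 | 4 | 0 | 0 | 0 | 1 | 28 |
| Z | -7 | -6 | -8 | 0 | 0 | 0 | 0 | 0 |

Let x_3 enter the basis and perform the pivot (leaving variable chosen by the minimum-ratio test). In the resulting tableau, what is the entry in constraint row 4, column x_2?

-1

Ratio test on column x_3 — row 1: 9/2 = 9/2; row 2: 9/3 = 3; row 3: entry 0 ≤ 0; row 4: 28/4 = 7. Minimum is 3 at row 2 (s_2 leaves); pivot element 3.
Divide row 2 by 3; eliminate column x_3 from the other rows.
Row 4 update in column x_2: 3 − 4·1 = -1.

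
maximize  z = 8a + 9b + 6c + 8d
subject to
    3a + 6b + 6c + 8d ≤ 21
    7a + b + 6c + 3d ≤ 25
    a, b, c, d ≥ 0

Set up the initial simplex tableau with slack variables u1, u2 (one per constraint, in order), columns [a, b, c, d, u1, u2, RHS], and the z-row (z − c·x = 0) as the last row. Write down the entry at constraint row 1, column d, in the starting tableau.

Constraint 1 has coefficient 8 on d.

8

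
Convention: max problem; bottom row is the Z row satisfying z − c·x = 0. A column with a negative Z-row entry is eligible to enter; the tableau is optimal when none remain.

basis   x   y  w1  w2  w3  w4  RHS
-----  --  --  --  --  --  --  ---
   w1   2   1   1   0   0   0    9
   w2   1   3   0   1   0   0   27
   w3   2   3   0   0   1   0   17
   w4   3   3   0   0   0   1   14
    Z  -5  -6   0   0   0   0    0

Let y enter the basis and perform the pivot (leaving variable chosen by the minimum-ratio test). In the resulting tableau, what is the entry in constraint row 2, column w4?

Ratio test on column y — row 1: 9/1 = 9; row 2: 27/3 = 9; row 3: 17/3 = 17/3; row 4: 14/3 = 14/3. Minimum is 14/3 at row 4 (w4 leaves); pivot element 3.
Divide row 4 by 3; eliminate column y from the other rows.
Row 2 update in column w4: 0 − 3·(1/3) = -1.

-1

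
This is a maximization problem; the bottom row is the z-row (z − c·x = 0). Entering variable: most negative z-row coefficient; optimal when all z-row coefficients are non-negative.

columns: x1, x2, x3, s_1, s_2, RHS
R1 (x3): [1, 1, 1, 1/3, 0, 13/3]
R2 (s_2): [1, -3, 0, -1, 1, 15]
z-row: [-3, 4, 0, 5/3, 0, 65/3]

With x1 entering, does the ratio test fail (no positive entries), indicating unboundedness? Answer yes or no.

no

Column x1 has positive entries in row(s) 1, 2, so the ratio test bounds it — not unbounded.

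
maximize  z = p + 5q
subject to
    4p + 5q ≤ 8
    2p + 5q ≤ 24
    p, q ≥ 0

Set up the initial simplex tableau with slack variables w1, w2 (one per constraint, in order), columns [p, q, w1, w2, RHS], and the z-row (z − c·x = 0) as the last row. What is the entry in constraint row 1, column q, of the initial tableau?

5

Constraint 1 has coefficient 5 on q.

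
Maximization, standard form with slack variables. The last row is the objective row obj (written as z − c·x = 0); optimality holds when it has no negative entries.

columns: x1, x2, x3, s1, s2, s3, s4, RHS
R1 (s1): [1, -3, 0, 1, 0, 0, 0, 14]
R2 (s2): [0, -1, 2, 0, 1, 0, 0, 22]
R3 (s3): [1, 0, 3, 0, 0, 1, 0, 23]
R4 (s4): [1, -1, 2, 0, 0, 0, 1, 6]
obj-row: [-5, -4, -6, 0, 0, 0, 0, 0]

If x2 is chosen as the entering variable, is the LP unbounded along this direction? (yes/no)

yes

Every constraint-row entry in column x2 is ≤ 0, so increasing x2 is unbounded.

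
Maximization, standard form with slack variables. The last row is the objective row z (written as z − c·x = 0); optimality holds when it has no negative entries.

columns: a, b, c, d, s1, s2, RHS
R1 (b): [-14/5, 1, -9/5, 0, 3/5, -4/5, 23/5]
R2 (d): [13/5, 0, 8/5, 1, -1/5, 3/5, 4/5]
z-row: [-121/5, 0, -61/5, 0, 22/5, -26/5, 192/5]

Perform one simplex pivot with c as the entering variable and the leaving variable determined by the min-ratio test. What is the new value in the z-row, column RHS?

89/2

Ratio test on column c — row 1: entry -9/5 ≤ 0; row 2: (4/5)/(8/5) = 1/2. Minimum is 1/2 at row 2 (d leaves); pivot element 8/5.
Divide row 2 by 8/5; eliminate column c from the other rows.
z-row update in column RHS: 192/5 − (-61/5)·(1/2) = 89/2.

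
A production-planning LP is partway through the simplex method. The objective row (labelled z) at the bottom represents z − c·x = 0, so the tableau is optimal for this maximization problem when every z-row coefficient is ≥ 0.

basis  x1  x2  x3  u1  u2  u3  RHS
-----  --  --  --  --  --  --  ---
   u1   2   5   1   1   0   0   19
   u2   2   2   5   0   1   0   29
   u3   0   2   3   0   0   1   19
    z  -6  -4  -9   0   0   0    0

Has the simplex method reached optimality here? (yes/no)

The z-row has a negative entry -9 in column x3, so it is not optimal.

no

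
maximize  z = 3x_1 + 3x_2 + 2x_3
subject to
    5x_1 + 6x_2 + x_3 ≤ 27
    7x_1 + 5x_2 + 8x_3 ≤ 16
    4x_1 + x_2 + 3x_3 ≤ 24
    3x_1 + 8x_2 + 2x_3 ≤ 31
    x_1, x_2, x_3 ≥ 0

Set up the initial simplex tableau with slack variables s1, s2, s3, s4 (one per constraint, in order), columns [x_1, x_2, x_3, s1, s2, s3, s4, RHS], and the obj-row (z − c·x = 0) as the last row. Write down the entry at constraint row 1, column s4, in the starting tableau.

0

Slack s4 belongs to constraint 4; its column is the unit vector e_4, so the entry in row 1 is 0.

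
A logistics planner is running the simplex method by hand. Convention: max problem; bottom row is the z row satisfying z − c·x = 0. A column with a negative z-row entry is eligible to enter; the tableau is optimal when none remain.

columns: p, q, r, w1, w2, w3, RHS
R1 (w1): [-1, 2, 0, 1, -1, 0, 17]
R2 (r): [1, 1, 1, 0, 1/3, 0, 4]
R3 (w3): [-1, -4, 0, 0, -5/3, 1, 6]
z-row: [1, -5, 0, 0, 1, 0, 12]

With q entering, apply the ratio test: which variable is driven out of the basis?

r

Column q entries and ratios — w1: 17/2 = 17/2; r: 4/1 = 4; w3: -4 ≤ 0, skip.
Smallest ratio is 4 in the row of r, so r leaves.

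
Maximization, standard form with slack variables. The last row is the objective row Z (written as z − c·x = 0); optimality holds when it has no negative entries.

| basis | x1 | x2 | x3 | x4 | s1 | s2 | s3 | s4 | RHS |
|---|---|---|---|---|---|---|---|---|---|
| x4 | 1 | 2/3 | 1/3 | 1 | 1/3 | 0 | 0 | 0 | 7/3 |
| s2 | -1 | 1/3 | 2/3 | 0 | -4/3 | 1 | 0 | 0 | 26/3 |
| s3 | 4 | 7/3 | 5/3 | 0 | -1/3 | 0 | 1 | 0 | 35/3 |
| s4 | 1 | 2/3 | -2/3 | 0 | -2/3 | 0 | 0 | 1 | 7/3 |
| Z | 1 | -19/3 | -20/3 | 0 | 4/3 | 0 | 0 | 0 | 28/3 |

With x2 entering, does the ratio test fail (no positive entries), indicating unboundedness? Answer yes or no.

no

Column x2 has positive entries in row(s) 1, 2, 3, 4, so the ratio test bounds it — not unbounded.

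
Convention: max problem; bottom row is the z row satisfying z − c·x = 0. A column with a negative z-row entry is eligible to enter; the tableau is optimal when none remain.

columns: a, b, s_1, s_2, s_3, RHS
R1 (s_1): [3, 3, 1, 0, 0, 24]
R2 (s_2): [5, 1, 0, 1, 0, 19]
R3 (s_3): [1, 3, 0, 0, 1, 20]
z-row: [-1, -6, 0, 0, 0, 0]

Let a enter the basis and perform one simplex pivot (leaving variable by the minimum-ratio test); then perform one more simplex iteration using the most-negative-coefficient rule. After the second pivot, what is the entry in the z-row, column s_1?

Ratio test on column a — row 1: 24/3 = 8; row 2: 19/5 = 19/5; row 3: 20/1 = 20. Minimum is 19/5 at row 2 (s_2 leaves); pivot element 5.
Divide row 2 by 5; eliminate column a from the other rows.
Second iteration: most negative z-row entry is -29/5 in column b, so b enters.
Ratio test on column b — row 1: (63/5)/(12/5) = 21/4; row 2: (19/5)/(1/5) = 19; row 3: (81/5)/(14/5) = 81/14. Minimum is 21/4 at row 1 (s_1 leaves); pivot element 12/5.
Divide row 1 by 12/5; eliminate column b from the other rows.
After both pivots, the entry at the z-row, column s_1 is 29/12.

29/12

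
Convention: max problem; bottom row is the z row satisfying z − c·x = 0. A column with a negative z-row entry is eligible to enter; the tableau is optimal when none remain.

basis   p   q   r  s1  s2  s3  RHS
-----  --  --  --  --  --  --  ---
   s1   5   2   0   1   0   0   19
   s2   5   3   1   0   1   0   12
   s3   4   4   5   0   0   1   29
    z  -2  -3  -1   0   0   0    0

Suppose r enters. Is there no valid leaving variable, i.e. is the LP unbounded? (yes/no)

Column r has positive entries in row(s) 2, 3, so the ratio test bounds it — not unbounded.

no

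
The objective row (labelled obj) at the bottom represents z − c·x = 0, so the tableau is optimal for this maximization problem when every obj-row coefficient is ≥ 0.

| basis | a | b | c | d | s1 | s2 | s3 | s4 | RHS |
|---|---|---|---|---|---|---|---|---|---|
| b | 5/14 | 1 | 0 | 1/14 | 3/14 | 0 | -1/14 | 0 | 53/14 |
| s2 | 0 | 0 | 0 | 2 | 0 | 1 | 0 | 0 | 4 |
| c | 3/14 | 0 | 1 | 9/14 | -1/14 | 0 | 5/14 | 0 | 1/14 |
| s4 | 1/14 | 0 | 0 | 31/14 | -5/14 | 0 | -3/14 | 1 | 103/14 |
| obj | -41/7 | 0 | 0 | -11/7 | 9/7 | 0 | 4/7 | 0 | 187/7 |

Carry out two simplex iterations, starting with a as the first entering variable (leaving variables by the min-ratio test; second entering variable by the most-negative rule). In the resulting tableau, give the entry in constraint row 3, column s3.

Ratio test on column a — row 1: (53/14)/(5/14) = 53/5; row 2: entry 0 ≤ 0; row 3: (1/14)/(3/14) = 1/3; row 4: (103/14)/(1/14) = 103. Minimum is 1/3 at row 3 (c leaves); pivot element 3/14.
Divide row 3 by 3/14; eliminate column a from the other rows.
Second iteration: most negative obj-row entry is -2/3 in column s1, so s1 enters.
Ratio test on column s1 — row 1: (11/3)/(1/3) = 11; row 2: entry 0 ≤ 0; row 3: entry -1/3 ≤ 0; row 4: entry -1/3 ≤ 0. Minimum is 11 at row 1 (b leaves); pivot element 1/3.
Divide row 1 by 1/3; eliminate column s1 from the other rows.
After both pivots, the entry at constraint row 3, column s3 is 1.

1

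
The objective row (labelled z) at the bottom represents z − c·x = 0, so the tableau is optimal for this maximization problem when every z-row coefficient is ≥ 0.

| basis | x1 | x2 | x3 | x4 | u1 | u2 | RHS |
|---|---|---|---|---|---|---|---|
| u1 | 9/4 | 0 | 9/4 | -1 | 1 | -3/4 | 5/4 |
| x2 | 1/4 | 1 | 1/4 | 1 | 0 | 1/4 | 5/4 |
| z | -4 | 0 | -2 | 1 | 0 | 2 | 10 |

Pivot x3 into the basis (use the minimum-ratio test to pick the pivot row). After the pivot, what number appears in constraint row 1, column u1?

4/9

Ratio test on column x3 — row 1: (5/4)/(9/4) = 5/9; row 2: (5/4)/(1/4) = 5. Minimum is 5/9 at row 1 (u1 leaves); pivot element 9/4.
Divide row 1 by 9/4; eliminate column x3 from the other rows.
In the new row 1, the u1 entry is the old entry divided by the pivot: 1/(9/4) = 4/9.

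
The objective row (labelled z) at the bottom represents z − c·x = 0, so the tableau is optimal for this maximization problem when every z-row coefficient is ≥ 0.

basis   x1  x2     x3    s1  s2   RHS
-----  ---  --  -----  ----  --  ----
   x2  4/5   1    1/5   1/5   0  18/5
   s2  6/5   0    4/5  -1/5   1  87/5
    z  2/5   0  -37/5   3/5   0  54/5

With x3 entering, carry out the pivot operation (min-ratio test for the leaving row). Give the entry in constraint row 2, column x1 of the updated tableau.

-2

Ratio test on column x3 — row 1: (18/5)/(1/5) = 18; row 2: (87/5)/(4/5) = 87/4. Minimum is 18 at row 1 (x2 leaves); pivot element 1/5.
Divide row 1 by 1/5; eliminate column x3 from the other rows.
Row 2 update in column x1: 6/5 − (4/5)·4 = -2.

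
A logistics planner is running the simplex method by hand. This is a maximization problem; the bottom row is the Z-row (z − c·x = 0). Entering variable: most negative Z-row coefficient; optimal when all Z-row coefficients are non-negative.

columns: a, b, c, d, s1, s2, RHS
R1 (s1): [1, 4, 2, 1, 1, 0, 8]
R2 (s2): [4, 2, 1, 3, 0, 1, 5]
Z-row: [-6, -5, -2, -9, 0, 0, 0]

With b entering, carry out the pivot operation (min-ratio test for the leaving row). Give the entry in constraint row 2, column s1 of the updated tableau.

-1/2

Ratio test on column b — row 1: 8/4 = 2; row 2: 5/2 = 5/2. Minimum is 2 at row 1 (s1 leaves); pivot element 4.
Divide row 1 by 4; eliminate column b from the other rows.
Row 2 update in column s1: 0 − 2·(1/4) = -1/2.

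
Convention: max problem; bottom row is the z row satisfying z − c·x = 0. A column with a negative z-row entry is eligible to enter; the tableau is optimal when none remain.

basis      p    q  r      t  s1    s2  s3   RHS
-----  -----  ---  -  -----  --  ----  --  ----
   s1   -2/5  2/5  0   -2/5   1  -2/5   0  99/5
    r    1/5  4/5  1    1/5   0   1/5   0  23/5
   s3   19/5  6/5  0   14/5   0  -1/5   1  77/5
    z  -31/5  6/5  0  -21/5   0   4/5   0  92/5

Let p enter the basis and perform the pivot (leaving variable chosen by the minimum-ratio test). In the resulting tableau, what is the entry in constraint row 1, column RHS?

407/19

Ratio test on column p — row 1: entry -2/5 ≤ 0; row 2: (23/5)/(1/5) = 23; row 3: (77/5)/(19/5) = 77/19. Minimum is 77/19 at row 3 (s3 leaves); pivot element 19/5.
Divide row 3 by 19/5; eliminate column p from the other rows.
Row 1 update in column RHS: 99/5 − (-2/5)·(77/19) = 407/19.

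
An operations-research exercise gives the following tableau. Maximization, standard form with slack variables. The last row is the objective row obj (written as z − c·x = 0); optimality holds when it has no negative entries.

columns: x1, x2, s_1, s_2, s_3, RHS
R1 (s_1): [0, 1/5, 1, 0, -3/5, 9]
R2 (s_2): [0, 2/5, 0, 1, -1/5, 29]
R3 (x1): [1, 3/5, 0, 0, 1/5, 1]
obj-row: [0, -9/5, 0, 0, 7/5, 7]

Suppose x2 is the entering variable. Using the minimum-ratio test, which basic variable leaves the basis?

Column x2 entries and ratios — s_1: 9/(1/5) = 45; s_2: 29/(2/5) = 145/2; x1: 1/(3/5) = 5/3.
Smallest ratio is 5/3 in the row of x1, so x1 leaves.

x1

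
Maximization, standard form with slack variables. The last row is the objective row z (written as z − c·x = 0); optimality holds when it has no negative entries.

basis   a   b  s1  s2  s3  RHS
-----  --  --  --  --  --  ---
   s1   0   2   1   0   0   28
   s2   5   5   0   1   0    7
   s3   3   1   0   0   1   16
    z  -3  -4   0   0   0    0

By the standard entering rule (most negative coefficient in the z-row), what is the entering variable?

b

Negative z-row entries: a: -3, b: -4.
The most negative is -4 in column b, so b enters.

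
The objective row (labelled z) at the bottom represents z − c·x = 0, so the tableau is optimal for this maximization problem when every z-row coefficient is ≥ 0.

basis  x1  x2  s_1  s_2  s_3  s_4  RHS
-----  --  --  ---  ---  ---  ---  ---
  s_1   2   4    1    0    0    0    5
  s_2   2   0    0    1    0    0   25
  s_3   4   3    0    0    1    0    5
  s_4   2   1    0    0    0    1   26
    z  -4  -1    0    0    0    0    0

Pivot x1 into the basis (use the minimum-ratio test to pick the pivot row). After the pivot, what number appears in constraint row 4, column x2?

-1/2

Ratio test on column x1 — row 1: 5/2 = 5/2; row 2: 25/2 = 25/2; row 3: 5/4 = 5/4; row 4: 26/2 = 13. Minimum is 5/4 at row 3 (s_3 leaves); pivot element 4.
Divide row 3 by 4; eliminate column x1 from the other rows.
Row 4 update in column x2: 1 − 2·(3/4) = -1/2.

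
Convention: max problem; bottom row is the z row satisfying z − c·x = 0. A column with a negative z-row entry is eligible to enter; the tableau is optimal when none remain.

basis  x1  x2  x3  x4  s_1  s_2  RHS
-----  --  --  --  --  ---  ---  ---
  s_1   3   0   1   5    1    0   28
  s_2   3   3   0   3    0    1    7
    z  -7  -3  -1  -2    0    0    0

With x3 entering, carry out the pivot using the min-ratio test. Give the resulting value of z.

28

Ratio test on column x3 — row 1: 28/1 = 28; row 2: entry 0 ≤ 0. Minimum is 28 at row 1 (s_1 leaves); pivot element 1.
Pivot on row 1; the z-row RHS becomes 0 − (-1)·28 = 28.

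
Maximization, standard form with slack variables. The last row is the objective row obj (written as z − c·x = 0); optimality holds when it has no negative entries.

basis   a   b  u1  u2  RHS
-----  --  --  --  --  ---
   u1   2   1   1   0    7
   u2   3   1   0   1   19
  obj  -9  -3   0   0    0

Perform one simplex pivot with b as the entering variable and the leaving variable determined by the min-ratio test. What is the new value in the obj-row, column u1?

3

Ratio test on column b — row 1: 7/1 = 7; row 2: 19/1 = 19. Minimum is 7 at row 1 (u1 leaves); pivot element 1.
Divide row 1 by 1; eliminate column b from the other rows.
obj-row update in column u1: 0 − (-3)·1 = 3.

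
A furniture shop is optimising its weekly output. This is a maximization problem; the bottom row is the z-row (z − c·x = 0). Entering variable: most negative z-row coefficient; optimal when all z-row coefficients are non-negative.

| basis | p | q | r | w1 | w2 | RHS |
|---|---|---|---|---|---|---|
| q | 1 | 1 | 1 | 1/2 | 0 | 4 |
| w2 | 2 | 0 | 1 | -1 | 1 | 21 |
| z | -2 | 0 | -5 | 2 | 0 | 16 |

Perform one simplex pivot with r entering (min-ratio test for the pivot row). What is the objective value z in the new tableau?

Ratio test on column r — row 1: 4/1 = 4; row 2: 21/1 = 21. Minimum is 4 at row 1 (q leaves); pivot element 1.
Pivot on row 1; the z-row RHS becomes 16 − (-5)·4 = 36.

36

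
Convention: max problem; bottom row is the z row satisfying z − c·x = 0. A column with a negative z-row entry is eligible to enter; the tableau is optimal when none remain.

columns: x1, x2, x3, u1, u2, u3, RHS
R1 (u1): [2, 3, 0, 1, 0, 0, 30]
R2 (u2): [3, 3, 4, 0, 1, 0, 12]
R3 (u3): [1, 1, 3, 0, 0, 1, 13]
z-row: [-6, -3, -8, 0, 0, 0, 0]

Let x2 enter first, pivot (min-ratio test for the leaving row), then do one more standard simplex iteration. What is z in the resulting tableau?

24

Ratio test on column x2 — row 1: 30/3 = 10; row 2: 12/3 = 4; row 3: 13/1 = 13. Minimum is 4 at row 2 (u2 leaves); pivot element 3.
Pivot on row 2; the z-row RHS becomes 0 − (-3)·4 = 12.
Next entering variable (most negative z-row entry -4): x3.
Ratio test on column x3 — row 1: entry -4 ≤ 0; row 2: 4/(4/3) = 3; row 3: 9/(5/3) = 27/5. Minimum is 3 at row 2 (x2 leaves); pivot element 4/3.
After the second pivot the z-row RHS is 12 − (-4)·3 = 24.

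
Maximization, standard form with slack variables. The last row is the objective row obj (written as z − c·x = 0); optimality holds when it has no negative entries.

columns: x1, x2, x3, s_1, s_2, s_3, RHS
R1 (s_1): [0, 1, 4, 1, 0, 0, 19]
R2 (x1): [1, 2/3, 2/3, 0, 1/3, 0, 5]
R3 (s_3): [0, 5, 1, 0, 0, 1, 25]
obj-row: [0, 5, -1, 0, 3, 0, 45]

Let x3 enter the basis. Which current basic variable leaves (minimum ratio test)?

s_1

Column x3 entries and ratios — s_1: 19/4 = 19/4; x1: 5/(2/3) = 15/2; s_3: 25/1 = 25.
Smallest ratio is 19/4 in the row of s_1, so s_1 leaves.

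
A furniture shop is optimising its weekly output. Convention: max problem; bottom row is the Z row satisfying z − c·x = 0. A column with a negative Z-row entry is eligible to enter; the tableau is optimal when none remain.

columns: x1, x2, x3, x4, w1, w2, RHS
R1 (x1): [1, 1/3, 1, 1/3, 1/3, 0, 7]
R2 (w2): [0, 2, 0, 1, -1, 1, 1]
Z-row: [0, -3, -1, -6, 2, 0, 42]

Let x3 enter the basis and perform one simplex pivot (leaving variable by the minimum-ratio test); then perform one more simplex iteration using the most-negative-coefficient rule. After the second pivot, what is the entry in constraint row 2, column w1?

Ratio test on column x3 — row 1: 7/1 = 7; row 2: entry 0 ≤ 0. Minimum is 7 at row 1 (x1 leaves); pivot element 1.
Divide row 1 by 1; eliminate column x3 from the other rows.
Second iteration: most negative Z-row entry is -17/3 in column x4, so x4 enters.
Ratio test on column x4 — row 1: 7/(1/3) = 21; row 2: 1/1 = 1. Minimum is 1 at row 2 (w2 leaves); pivot element 1.
Divide row 2 by 1; eliminate column x4 from the other rows.
After both pivots, the entry at constraint row 2, column w1 is -1.

-1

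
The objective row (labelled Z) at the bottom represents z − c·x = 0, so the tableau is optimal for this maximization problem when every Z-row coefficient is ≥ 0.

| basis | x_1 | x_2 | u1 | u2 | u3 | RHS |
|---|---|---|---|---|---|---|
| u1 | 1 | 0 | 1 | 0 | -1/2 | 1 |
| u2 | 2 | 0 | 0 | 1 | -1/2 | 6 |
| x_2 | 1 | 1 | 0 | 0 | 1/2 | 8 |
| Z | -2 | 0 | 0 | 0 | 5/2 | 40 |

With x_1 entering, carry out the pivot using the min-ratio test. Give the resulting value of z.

Ratio test on column x_1 — row 1: 1/1 = 1; row 2: 6/2 = 3; row 3: 8/1 = 8. Minimum is 1 at row 1 (u1 leaves); pivot element 1.
Pivot on row 1; the Z-row RHS becomes 40 − (-2)·1 = 42.

42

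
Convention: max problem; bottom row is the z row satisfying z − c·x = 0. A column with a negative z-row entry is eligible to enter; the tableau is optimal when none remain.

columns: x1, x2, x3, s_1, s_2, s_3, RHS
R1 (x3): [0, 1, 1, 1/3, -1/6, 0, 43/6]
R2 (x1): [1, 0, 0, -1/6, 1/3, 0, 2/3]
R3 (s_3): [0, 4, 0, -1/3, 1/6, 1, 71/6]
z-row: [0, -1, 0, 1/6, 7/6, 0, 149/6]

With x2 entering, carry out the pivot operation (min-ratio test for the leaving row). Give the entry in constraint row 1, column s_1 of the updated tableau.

Ratio test on column x2 — row 1: (43/6)/1 = 43/6; row 2: entry 0 ≤ 0; row 3: (71/6)/4 = 71/24. Minimum is 71/24 at row 3 (s_3 leaves); pivot element 4.
Divide row 3 by 4; eliminate column x2 from the other rows.
Row 1 update in column s_1: 1/3 − 1·(-1/12) = 5/12.

5/12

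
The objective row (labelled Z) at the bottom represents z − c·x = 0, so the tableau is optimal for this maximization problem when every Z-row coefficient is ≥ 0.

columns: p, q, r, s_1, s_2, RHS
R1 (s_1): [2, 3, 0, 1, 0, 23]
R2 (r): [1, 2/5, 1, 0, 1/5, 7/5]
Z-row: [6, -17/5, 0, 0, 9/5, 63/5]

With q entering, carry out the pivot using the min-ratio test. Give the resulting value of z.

49/2

Ratio test on column q — row 1: 23/3 = 23/3; row 2: (7/5)/(2/5) = 7/2. Minimum is 7/2 at row 2 (r leaves); pivot element 2/5.
Pivot on row 2; the Z-row RHS becomes 63/5 − (-17/5)·(7/2) = 49/2.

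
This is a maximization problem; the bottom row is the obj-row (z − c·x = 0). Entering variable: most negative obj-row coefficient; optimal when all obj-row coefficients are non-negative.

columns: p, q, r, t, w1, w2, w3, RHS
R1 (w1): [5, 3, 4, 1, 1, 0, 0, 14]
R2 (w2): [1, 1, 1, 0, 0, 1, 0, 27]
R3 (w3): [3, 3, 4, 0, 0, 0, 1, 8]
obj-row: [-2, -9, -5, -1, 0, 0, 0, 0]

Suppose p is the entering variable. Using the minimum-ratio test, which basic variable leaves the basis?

Column p entries and ratios — w1: 14/5 = 14/5; w2: 27/1 = 27; w3: 8/3 = 8/3.
Smallest ratio is 8/3 in the row of w3, so w3 leaves.

w3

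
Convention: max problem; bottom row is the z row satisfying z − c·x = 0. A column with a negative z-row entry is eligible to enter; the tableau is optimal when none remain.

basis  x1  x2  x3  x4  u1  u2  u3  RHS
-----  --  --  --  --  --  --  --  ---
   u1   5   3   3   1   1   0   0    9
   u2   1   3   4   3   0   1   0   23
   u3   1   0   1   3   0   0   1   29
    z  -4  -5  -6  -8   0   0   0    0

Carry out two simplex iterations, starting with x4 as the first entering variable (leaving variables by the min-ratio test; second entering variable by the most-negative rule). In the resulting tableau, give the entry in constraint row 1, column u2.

Ratio test on column x4 — row 1: 9/1 = 9; row 2: 23/3 = 23/3; row 3: 29/3 = 29/3. Minimum is 23/3 at row 2 (u2 leaves); pivot element 3.
Divide row 2 by 3; eliminate column x4 from the other rows.
Second iteration: most negative z-row entry is -4/3 in column x1, so x1 enters.
Ratio test on column x1 — row 1: (4/3)/(14/3) = 2/7; row 2: (23/3)/(1/3) = 23; row 3: entry 0 ≤ 0. Minimum is 2/7 at row 1 (u1 leaves); pivot element 14/3.
Divide row 1 by 14/3; eliminate column x1 from the other rows.
After both pivots, the entry at constraint row 1, column u2 is -1/14.

-1/14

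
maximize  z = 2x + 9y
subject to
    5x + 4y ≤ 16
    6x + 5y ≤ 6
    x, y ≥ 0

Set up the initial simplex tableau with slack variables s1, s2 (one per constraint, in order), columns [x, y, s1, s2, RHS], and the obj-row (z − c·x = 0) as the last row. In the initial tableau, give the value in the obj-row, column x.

-2

The obj-row carries the negated objective coefficients: the x entry is -2.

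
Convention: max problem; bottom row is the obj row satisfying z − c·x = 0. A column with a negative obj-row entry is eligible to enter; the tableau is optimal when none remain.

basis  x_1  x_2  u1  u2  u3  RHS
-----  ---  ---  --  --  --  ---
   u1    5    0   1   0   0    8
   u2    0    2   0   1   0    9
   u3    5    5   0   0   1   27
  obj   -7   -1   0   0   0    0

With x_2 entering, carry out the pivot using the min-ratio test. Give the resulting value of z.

9/2

Ratio test on column x_2 — row 1: entry 0 ≤ 0; row 2: 9/2 = 9/2; row 3: 27/5 = 27/5. Minimum is 9/2 at row 2 (u2 leaves); pivot element 2.
Pivot on row 2; the obj-row RHS becomes 0 − (-1)·(9/2) = 9/2.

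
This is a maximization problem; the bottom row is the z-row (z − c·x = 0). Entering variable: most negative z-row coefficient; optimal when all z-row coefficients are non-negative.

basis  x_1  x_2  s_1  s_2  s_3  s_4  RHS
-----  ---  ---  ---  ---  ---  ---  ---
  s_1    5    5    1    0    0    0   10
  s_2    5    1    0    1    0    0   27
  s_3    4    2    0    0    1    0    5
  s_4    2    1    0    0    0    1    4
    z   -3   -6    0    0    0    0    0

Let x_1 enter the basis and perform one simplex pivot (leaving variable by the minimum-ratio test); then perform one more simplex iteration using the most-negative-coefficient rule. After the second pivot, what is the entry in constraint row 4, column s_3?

-1/2

Ratio test on column x_1 — row 1: 10/5 = 2; row 2: 27/5 = 27/5; row 3: 5/4 = 5/4; row 4: 4/2 = 2. Minimum is 5/4 at row 3 (s_3 leaves); pivot element 4.
Divide row 3 by 4; eliminate column x_1 from the other rows.
Second iteration: most negative z-row entry is -9/2 in column x_2, so x_2 enters.
Ratio test on column x_2 — row 1: (15/4)/(5/2) = 3/2; row 2: entry -3/2 ≤ 0; row 3: (5/4)/(1/2) = 5/2; row 4: entry 0 ≤ 0. Minimum is 3/2 at row 1 (s_1 leaves); pivot element 5/2.
Divide row 1 by 5/2; eliminate column x_2 from the other rows.
After both pivots, the entry at constraint row 4, column s_3 is -1/2.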